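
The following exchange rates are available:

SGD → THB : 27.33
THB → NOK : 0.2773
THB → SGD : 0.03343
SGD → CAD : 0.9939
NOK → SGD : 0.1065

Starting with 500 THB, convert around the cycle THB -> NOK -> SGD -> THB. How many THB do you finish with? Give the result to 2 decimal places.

500 THB × 0.2773 = 138.65 NOK
138.65 NOK × 0.1065 = 14.766225 SGD
14.766225 SGD × 27.33 = 403.56092925 THB

403.56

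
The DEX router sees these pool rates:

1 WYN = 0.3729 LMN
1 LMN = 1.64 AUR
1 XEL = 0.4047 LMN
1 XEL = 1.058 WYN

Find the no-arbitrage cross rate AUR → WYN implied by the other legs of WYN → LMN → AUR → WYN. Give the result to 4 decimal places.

1.6352

Known legs of the cycle: 0.3729 × 1.64 = 0.611556
For no arbitrage the full-cycle product must be 1, so the missing rate is 1 / 0.611556 ≈ 1.635173.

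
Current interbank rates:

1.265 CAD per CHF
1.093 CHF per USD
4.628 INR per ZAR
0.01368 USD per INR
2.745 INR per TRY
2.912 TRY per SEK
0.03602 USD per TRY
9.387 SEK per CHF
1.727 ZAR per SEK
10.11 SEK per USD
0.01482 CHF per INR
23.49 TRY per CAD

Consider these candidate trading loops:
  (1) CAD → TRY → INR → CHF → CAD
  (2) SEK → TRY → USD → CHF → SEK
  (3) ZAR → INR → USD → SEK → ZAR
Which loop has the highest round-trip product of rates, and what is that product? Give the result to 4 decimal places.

(1) 23.49 × 2.745 × 0.01482 × 1.265 = 1.20883
(2) 2.912 × 0.03602 × 1.093 × 9.387 = 1.07617
(3) 4.628 × 0.01368 × 10.11 × 1.727 = 1.10541
Highest is cycle (1) at 1.2088 (>1, arbitrage).

1.2088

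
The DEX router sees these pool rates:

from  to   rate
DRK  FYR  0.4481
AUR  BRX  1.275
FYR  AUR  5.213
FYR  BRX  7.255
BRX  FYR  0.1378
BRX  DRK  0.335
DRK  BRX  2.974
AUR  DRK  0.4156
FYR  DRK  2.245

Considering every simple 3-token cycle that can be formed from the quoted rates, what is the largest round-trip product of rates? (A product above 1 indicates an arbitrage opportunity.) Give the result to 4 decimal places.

1.0891

FYR→BRX→DRK→FYR: 7.255 × 0.335 × 0.4481 = 1.08907
AUR→DRK→FYR→AUR: 0.4156 × 0.4481 × 5.213 = 0.97082
FYR→DRK→BRX→FYR: 2.245 × 2.974 × 0.1378 = 0.92004
AUR→BRX→FYR→AUR: 1.275 × 0.1378 × 5.213 = 0.91590
Maximum is FYR→BRX→DRK→FYR at 1.0891; arbitrage exists.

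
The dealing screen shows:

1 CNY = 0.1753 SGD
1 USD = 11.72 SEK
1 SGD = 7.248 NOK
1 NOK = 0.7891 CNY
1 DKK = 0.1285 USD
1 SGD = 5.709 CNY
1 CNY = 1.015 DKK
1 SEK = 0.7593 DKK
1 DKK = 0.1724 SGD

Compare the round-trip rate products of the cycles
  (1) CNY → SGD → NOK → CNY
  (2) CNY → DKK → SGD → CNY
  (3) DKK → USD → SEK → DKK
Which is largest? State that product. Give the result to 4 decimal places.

(1) 0.1753 × 7.248 × 0.7891 = 1.00261
(2) 1.015 × 0.1724 × 5.709 = 0.99900
(3) 0.1285 × 11.72 × 0.7593 = 1.14352
Highest is cycle (3) at 1.1435 (>1, arbitrage).

1.1435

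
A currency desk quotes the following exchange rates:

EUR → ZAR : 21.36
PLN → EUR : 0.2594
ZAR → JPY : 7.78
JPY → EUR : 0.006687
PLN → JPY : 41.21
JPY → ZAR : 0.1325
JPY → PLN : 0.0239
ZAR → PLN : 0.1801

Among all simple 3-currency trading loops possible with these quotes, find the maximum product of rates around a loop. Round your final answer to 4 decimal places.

EUR→ZAR→JPY→EUR: 21.36 × 7.78 × 0.006687 = 1.11125
PLN→EUR→ZAR→PLN: 0.2594 × 21.36 × 0.1801 = 0.99790
PLN→JPY→ZAR→PLN: 41.21 × 0.1325 × 0.1801 = 0.98340
Maximum is EUR→ZAR→JPY→EUR at 1.1113; arbitrage exists.

1.1113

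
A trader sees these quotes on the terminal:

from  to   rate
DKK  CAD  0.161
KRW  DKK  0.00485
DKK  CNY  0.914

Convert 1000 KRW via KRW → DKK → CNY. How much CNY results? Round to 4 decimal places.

1000 KRW × 0.00485 = 4.85 DKK
4.85 DKK × 0.914 = 4.4329 CNY

4.4329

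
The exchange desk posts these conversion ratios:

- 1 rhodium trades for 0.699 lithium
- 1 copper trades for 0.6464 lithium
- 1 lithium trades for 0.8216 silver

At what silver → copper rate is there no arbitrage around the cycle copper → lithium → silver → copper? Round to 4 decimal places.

Known legs of the cycle: 0.6464 × 0.8216 = 0.53108224
For no arbitrage the full-cycle product must be 1, so the missing rate is 1 / 0.53108224 ≈ 1.882948.

1.8829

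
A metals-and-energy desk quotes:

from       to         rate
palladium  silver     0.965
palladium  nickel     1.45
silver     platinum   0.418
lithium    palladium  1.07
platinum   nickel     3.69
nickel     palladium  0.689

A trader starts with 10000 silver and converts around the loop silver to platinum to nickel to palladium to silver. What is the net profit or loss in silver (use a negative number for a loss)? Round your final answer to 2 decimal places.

10000 silver × 0.418 = 4180 platinum
4180 platinum × 3.69 = 15424.2 nickel
15424.2 nickel × 0.689 = 10627.2738 palladium
10627.2738 palladium × 0.965 = 10255.319217 silver
Net change: 10255.319217 − 10000 = 255.319217 silver

255.32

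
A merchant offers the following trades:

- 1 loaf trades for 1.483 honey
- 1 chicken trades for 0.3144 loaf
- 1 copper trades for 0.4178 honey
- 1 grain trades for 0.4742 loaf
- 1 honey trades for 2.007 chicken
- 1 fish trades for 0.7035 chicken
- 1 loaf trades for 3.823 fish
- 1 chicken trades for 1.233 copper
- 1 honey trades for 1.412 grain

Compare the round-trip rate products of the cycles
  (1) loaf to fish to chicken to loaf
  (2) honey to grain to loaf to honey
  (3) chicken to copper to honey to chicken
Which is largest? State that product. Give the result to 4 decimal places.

(1) 3.823 × 0.7035 × 0.3144 = 0.84557
(2) 1.412 × 0.4742 × 1.483 = 0.99297
(3) 1.233 × 0.4178 × 2.007 = 1.03390
Highest is cycle (3) at 1.0339 (>1, arbitrage).

1.0339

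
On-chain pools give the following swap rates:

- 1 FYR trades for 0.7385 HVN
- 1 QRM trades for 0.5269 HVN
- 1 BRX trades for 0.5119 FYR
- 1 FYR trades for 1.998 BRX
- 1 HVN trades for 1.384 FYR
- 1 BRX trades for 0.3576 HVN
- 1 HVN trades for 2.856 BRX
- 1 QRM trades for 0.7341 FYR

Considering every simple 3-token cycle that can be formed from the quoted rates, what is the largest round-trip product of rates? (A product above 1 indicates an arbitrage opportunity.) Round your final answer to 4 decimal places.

1.0797

BRX→FYR→HVN→BRX: 0.5119 × 0.7385 × 2.856 = 1.07968
BRX→HVN→FYR→BRX: 0.3576 × 1.384 × 1.998 = 0.98885
Maximum is BRX→FYR→HVN→BRX at 1.0797; arbitrage exists.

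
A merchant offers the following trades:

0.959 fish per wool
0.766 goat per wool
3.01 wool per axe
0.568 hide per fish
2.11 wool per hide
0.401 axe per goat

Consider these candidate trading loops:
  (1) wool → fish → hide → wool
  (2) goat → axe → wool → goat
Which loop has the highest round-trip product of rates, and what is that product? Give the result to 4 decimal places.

(1) 0.959 × 0.568 × 2.11 = 1.14934
(2) 0.401 × 3.01 × 0.766 = 0.92457
Highest is cycle (1) at 1.1493 (>1, arbitrage).

1.1493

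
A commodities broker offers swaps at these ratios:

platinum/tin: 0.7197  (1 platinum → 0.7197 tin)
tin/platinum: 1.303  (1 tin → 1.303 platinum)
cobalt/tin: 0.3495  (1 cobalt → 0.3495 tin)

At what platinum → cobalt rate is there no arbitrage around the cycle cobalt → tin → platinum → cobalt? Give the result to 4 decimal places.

2.1959

Known legs of the cycle: 0.3495 × 1.303 = 0.4553985
For no arbitrage the full-cycle product must be 1, so the missing rate is 1 / 0.4553985 ≈ 2.195879.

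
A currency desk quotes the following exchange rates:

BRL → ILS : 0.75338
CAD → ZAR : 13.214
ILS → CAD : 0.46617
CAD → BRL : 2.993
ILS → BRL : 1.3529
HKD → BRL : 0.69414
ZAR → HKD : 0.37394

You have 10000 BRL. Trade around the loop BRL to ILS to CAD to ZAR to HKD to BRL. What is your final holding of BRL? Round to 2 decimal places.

12045.97

10000 BRL × 0.75338 = 7533.8 ILS
7533.8 ILS × 0.46617 = 3512.031546 CAD
3512.031546 CAD × 13.214 = 46407.984848844 ZAR
46407.984848844 ZAR × 0.37394 = 17353.80185437672536 HKD
17353.80185437672536 HKD × 0.69414 = 12045.9680191970601413904 BRL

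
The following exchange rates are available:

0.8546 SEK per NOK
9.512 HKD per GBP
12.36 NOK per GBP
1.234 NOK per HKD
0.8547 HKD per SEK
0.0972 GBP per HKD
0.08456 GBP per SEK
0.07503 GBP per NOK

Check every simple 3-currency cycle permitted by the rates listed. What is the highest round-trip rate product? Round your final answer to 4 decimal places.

0.9013

NOK→SEK→HKD→NOK: 0.8546 × 0.8547 × 1.234 = 0.90135
NOK→SEK→GBP→NOK: 0.8546 × 0.08456 × 12.36 = 0.89320
NOK→GBP→HKD→NOK: 0.07503 × 9.512 × 1.234 = 0.88069
Maximum is NOK→SEK→HKD→NOK at 0.9013; no arbitrage — every cycle loses value.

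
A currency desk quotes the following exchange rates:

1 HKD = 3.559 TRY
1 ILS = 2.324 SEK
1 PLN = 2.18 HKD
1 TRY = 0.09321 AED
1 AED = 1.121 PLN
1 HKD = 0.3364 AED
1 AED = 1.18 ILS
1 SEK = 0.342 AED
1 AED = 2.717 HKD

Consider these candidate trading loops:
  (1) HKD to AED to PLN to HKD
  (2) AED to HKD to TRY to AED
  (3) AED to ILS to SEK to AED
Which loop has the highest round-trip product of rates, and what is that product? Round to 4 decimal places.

0.9379

(1) 0.3364 × 1.121 × 2.18 = 0.82209
(2) 2.717 × 3.559 × 0.09321 = 0.90132
(3) 1.18 × 2.324 × 0.342 = 0.93787
Highest is cycle (3) at 0.9379 (≤1, no arbitrage).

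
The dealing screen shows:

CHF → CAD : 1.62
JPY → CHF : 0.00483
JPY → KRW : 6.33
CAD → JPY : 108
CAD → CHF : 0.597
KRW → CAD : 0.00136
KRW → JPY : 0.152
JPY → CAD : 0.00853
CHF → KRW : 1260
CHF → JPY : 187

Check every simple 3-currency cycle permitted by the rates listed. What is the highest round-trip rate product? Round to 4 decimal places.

CHF→KRW→CAD→CHF: 1260 × 0.00136 × 0.597 = 1.02302
CHF→JPY→CAD→CHF: 187 × 0.00853 × 0.597 = 0.95228
KRW→CAD→JPY→KRW: 0.00136 × 108 × 6.33 = 0.92975
CHF→KRW→JPY→CHF: 1260 × 0.152 × 0.00483 = 0.92504
CHF→CAD→JPY→CHF: 1.62 × 108 × 0.00483 = 0.84506
Maximum is CHF→KRW→CAD→CHF at 1.0230; arbitrage exists.

1.0230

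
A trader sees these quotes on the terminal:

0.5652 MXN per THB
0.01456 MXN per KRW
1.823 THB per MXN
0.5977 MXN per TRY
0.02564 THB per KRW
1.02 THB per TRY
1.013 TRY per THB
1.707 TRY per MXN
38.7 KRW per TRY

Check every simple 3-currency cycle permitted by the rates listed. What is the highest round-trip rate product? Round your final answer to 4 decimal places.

THB→TRY→MXN→THB: 1.013 × 0.5977 × 1.823 = 1.10377
THB→TRY→KRW→THB: 1.013 × 38.7 × 0.02564 = 1.00517
THB→MXN→TRY→THB: 0.5652 × 1.707 × 1.02 = 0.98409
TRY→KRW→MXN→TRY: 38.7 × 0.01456 × 1.707 = 0.96185
Maximum is THB→TRY→MXN→THB at 1.1038; arbitrage exists.

1.1038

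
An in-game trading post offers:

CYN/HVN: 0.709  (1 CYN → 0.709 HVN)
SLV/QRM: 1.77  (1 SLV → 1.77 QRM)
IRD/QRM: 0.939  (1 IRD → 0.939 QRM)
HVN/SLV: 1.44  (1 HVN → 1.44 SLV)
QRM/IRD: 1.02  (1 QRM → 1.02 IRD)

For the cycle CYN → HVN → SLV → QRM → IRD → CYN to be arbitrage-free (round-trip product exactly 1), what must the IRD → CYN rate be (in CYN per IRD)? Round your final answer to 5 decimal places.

Known legs of the cycle: 0.709 × 1.44 × 1.77 × 1.02 = 1.843241184
For no arbitrage the full-cycle product must be 1, so the missing rate is 1 / 1.843241184 ≈ 0.5425226.

0.54252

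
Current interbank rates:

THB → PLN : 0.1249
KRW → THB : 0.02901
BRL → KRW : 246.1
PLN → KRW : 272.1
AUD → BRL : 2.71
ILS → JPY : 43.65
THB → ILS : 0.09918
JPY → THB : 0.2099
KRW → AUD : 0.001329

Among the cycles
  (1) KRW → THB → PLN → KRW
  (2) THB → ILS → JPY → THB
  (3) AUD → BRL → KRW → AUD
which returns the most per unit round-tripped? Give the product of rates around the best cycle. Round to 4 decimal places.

0.9859

(1) 0.02901 × 0.1249 × 272.1 = 0.98591
(2) 0.09918 × 43.65 × 0.2099 = 0.90870
(3) 2.71 × 246.1 × 0.001329 = 0.88635
Highest is cycle (1) at 0.9859 (≤1, no arbitrage).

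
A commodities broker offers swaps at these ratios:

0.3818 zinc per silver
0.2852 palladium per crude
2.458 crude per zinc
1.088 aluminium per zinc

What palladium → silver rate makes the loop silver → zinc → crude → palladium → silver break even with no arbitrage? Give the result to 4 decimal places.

Known legs of the cycle: 0.3818 × 2.458 × 0.2852 = 0.26765004688
For no arbitrage the full-cycle product must be 1, so the missing rate is 1 / 0.26765004688 ≈ 3.736222.

3.7362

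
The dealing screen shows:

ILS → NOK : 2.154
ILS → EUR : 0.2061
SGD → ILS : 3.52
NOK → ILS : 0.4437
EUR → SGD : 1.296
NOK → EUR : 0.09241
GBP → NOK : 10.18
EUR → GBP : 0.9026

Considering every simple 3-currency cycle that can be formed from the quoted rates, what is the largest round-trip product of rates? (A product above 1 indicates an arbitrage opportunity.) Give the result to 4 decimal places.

0.9402

SGD→ILS→EUR→SGD: 3.52 × 0.2061 × 1.296 = 0.94021
NOK→EUR→GBP→NOK: 0.09241 × 0.9026 × 10.18 = 0.84911
Maximum is SGD→ILS→EUR→SGD at 0.9402; no arbitrage — every cycle loses value.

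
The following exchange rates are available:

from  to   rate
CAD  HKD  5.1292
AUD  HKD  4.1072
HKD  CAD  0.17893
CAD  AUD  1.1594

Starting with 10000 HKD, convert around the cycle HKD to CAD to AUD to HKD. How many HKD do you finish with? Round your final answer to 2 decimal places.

8520.45

10000 HKD × 0.17893 = 1789.3 CAD
1789.3 CAD × 1.1594 = 2074.51442 AUD
2074.51442 AUD × 4.1072 = 8520.445625824 HKD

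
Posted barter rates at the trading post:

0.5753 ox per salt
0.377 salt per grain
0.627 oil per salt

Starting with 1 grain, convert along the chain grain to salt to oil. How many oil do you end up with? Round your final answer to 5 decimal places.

0.23638

1 grain × 0.377 = 0.377 salt
0.377 salt × 0.627 = 0.236379 oil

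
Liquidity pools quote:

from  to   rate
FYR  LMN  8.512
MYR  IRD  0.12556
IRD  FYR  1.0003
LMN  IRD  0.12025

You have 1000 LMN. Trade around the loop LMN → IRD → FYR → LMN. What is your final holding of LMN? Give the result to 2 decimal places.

1000 LMN × 0.12025 = 120.25 IRD
120.25 IRD × 1.0003 = 120.286075 FYR
120.286075 FYR × 8.512 = 1023.8750704 LMN

1023.88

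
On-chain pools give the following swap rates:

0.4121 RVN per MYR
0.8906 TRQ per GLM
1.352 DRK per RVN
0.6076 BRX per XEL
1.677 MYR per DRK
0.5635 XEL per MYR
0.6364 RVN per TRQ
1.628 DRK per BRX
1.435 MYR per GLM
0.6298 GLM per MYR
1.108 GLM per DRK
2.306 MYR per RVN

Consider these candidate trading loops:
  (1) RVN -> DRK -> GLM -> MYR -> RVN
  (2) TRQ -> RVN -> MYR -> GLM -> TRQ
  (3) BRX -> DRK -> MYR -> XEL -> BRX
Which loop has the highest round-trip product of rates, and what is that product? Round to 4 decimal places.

0.9348

(1) 1.352 × 1.108 × 1.435 × 0.4121 = 0.88587
(2) 0.6364 × 2.306 × 0.6298 × 0.8906 = 0.82314
(3) 1.628 × 1.677 × 0.5635 × 0.6076 = 0.93476
Highest is cycle (3) at 0.9348 (≤1, no arbitrage).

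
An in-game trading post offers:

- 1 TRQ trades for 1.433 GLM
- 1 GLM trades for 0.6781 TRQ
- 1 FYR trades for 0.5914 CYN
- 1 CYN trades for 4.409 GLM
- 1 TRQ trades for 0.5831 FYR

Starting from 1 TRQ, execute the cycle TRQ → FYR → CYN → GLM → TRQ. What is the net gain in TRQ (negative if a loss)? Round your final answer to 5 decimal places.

1 TRQ × 0.5831 = 0.5831 FYR
0.5831 FYR × 0.5914 = 0.34484534 CYN
0.34484534 CYN × 4.409 = 1.52042310406 GLM
1.52042310406 GLM × 0.6781 = 1.030998906863086 TRQ
Net change: 1.030998906863086 − 1 = 0.030998906863086 TRQ

0.03100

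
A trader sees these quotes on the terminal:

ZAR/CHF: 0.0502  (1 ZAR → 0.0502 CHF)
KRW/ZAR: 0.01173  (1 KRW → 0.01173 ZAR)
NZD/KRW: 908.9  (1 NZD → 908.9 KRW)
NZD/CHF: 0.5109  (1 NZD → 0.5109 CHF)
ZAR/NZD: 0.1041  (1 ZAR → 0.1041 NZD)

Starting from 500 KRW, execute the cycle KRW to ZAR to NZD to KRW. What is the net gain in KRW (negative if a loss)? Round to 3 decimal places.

54.926

500 KRW × 0.01173 = 5.865 ZAR
5.865 ZAR × 0.1041 = 0.6105465 NZD
0.6105465 NZD × 908.9 = 554.92571385 KRW
Net change: 554.92571385 − 500 = 54.92571385 KRW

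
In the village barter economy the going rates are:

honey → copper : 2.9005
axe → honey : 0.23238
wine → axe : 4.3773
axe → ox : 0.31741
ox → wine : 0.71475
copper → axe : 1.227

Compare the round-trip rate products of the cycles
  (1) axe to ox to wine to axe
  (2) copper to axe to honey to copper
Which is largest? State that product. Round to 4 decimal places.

(1) 0.31741 × 0.71475 × 4.3773 = 0.99307
(2) 1.227 × 0.23238 × 2.9005 = 0.82702
Highest is cycle (1) at 0.9931 (≤1, no arbitrage).

0.9931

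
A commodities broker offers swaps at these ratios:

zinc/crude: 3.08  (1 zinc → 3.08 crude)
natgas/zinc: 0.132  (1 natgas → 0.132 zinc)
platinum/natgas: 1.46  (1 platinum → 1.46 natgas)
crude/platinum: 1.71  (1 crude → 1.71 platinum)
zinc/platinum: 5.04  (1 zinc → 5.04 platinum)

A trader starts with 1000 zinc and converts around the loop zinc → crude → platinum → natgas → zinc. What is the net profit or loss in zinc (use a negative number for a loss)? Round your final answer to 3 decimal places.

1000 zinc × 3.08 = 3080 crude
3080 crude × 1.71 = 5266.8 platinum
5266.8 platinum × 1.46 = 7689.528 natgas
7689.528 natgas × 0.132 = 1015.017696 zinc
Net change: 1015.017696 − 1000 = 15.017696 zinc

15.018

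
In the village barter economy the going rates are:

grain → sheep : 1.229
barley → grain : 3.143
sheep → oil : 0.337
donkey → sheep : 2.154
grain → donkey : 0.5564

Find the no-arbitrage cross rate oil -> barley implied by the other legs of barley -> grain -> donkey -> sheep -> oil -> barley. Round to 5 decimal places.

0.78776

Known legs of the cycle: 3.143 × 0.5564 × 2.154 × 0.337 = 1.2694251611496
For no arbitrage the full-cycle product must be 1, so the missing rate is 1 / 1.2694251611496 ≈ 0.7877581.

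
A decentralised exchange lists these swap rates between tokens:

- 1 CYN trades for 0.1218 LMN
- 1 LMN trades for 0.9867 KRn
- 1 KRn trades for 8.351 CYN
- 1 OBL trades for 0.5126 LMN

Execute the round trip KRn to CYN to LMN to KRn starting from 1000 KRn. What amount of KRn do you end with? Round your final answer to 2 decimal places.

1000 KRn × 8.351 = 8351 CYN
8351 CYN × 0.1218 = 1017.1518 LMN
1017.1518 LMN × 0.9867 = 1003.62368106 KRn

1003.62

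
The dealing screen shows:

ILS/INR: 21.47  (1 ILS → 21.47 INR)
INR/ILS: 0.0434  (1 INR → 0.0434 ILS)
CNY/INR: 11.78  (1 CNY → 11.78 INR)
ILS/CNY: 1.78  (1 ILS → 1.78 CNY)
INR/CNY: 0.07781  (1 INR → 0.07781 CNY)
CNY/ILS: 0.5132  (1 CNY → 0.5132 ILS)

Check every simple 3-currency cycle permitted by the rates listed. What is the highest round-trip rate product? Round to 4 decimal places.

0.9100

ILS→CNY→INR→ILS: 1.78 × 11.78 × 0.0434 = 0.91003
ILS→INR→CNY→ILS: 21.47 × 0.07781 × 0.5132 = 0.85734
Maximum is ILS→CNY→INR→ILS at 0.9100; no arbitrage — every cycle loses value.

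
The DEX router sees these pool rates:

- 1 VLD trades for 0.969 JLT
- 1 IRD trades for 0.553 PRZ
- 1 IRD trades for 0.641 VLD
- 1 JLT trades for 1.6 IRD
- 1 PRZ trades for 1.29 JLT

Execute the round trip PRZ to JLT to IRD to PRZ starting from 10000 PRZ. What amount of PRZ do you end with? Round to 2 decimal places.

11413.92

10000 PRZ × 1.29 = 12900 JLT
12900 JLT × 1.6 = 20640 IRD
20640 IRD × 0.553 = 11413.92 PRZ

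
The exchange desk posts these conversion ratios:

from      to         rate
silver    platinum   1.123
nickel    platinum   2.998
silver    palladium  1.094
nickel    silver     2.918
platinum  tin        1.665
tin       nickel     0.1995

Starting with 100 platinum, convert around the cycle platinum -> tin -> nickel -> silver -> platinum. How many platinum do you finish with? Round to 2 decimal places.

108.85

100 platinum × 1.665 = 166.5 tin
166.5 tin × 0.1995 = 33.21675 nickel
33.21675 nickel × 2.918 = 96.9264765 silver
96.9264765 silver × 1.123 = 108.8484331095 platinum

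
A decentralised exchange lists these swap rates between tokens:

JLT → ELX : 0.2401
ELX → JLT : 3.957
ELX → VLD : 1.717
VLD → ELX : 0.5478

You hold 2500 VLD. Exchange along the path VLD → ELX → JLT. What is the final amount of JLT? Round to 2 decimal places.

2500 VLD × 0.5478 = 1369.5 ELX
1369.5 ELX × 3.957 = 5419.1115 JLT

5419.11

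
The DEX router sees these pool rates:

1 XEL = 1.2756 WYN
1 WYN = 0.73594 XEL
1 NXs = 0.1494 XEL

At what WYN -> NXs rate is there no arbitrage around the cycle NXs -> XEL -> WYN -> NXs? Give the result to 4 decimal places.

5.2473

Known legs of the cycle: 0.1494 × 1.2756 = 0.19057464
For no arbitrage the full-cycle product must be 1, so the missing rate is 1 / 0.19057464 ≈ 5.247288.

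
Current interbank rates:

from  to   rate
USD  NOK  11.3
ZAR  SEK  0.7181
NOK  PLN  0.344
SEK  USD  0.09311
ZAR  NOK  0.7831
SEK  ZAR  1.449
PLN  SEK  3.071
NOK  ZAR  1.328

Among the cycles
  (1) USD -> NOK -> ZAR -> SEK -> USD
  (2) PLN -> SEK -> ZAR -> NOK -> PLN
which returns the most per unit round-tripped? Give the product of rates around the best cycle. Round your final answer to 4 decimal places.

(1) 11.3 × 1.328 × 0.7181 × 0.09311 = 1.00336
(2) 3.071 × 1.449 × 0.7831 × 0.344 = 1.19874
Highest is cycle (2) at 1.1987 (>1, arbitrage).

1.1987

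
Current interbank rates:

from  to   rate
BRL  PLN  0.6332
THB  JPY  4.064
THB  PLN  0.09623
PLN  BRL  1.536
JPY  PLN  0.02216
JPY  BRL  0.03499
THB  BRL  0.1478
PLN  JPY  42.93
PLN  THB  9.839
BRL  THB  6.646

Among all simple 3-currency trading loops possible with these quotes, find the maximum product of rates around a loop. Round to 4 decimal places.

0.9823

THB→PLN→BRL→THB: 0.09623 × 1.536 × 6.646 = 0.98234
JPY→BRL→PLN→JPY: 0.03499 × 0.6332 × 42.93 = 0.95114
JPY→BRL→THB→JPY: 0.03499 × 6.646 × 4.064 = 0.94506
THB→BRL→PLN→THB: 0.1478 × 0.6332 × 9.839 = 0.92080
JPY→PLN→THB→JPY: 0.02216 × 9.839 × 4.064 = 0.88608
Maximum is THB→PLN→BRL→THB at 0.9823; no arbitrage — every cycle loses value.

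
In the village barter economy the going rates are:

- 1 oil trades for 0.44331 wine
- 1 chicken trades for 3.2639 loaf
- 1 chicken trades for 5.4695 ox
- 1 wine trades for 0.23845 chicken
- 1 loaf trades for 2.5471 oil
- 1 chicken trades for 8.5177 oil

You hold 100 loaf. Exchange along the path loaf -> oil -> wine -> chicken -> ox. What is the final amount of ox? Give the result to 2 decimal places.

147.26

100 loaf × 2.5471 = 254.71 oil
254.71 oil × 0.44331 = 112.9154901 wine
112.9154901 wine × 0.23845 = 26.924698614345 chicken
26.924698614345 chicken × 5.4695 = 147.2646390711599775 ox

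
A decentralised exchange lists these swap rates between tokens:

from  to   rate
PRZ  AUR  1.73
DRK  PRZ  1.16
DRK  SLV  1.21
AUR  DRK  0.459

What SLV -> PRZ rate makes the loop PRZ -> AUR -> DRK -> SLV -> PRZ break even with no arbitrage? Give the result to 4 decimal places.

1.0408

Known legs of the cycle: 1.73 × 0.459 × 1.21 = 0.9608247
For no arbitrage the full-cycle product must be 1, so the missing rate is 1 / 0.9608247 ≈ 1.040773.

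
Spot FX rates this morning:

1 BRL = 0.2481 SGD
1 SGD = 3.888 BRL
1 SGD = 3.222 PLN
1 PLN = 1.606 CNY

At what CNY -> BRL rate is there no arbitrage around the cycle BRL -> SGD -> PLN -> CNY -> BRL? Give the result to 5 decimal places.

0.77894

Known legs of the cycle: 0.2481 × 3.222 × 1.606 = 1.2838013892
For no arbitrage the full-cycle product must be 1, so the missing rate is 1 / 1.2838013892 ≈ 0.7789367.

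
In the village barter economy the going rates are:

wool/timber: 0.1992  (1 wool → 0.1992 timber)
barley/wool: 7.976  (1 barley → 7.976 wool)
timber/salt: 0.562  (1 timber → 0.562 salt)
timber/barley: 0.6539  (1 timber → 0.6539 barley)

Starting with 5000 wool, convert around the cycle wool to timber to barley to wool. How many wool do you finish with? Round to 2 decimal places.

5194.64

5000 wool × 0.1992 = 996 timber
996 timber × 0.6539 = 651.2844 barley
651.2844 barley × 7.976 = 5194.6443744 wool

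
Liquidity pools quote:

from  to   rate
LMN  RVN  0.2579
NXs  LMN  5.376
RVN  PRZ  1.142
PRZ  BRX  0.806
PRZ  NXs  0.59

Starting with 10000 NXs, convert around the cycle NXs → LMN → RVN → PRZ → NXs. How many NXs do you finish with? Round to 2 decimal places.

9341.76

10000 NXs × 5.376 = 53760 LMN
53760 LMN × 0.2579 = 13864.704 RVN
13864.704 RVN × 1.142 = 15833.491968 PRZ
15833.491968 PRZ × 0.59 = 9341.76026112 NXs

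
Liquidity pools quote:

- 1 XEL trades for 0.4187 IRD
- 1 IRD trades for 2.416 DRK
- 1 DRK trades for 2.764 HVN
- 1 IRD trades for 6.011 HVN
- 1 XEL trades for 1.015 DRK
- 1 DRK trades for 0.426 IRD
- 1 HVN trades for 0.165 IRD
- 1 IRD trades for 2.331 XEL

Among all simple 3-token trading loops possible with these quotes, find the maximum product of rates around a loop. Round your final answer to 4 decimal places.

1.1018

HVN→IRD→DRK→HVN: 0.165 × 2.416 × 2.764 = 1.10184
DRK→IRD→XEL→DRK: 0.426 × 2.331 × 1.015 = 1.00790
Maximum is HVN→IRD→DRK→HVN at 1.1018; arbitrage exists.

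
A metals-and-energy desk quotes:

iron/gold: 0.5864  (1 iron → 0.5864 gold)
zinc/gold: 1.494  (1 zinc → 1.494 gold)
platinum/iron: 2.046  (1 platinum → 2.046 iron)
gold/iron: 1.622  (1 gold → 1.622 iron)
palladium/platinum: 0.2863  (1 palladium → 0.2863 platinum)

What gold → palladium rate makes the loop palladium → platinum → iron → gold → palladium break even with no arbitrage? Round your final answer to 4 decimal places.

Known legs of the cycle: 0.2863 × 2.046 × 0.5864 = 0.34349541072
For no arbitrage the full-cycle product must be 1, so the missing rate is 1 / 0.34349541072 ≈ 2.911247.

2.9112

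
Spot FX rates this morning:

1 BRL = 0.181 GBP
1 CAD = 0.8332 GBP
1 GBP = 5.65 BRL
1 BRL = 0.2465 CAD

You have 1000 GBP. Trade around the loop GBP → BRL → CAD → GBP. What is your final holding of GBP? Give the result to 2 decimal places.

1160.42

1000 GBP × 5.65 = 5650 BRL
5650 BRL × 0.2465 = 1392.725 CAD
1392.725 CAD × 0.8332 = 1160.41847 GBP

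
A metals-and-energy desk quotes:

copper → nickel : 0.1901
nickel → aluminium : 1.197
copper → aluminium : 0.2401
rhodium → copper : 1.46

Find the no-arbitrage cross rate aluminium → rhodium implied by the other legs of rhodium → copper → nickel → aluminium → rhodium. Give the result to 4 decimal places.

3.0100

Known legs of the cycle: 1.46 × 0.1901 × 1.197 = 0.332222562
For no arbitrage the full-cycle product must be 1, so the missing rate is 1 / 0.332222562 ≈ 3.010030.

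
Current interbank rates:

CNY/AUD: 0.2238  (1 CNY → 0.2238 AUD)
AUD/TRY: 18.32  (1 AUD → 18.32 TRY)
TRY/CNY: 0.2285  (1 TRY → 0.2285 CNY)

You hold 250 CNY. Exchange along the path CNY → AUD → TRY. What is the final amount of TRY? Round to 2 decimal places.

250 CNY × 0.2238 = 55.95 AUD
55.95 AUD × 18.32 = 1025.004 TRY

1025.00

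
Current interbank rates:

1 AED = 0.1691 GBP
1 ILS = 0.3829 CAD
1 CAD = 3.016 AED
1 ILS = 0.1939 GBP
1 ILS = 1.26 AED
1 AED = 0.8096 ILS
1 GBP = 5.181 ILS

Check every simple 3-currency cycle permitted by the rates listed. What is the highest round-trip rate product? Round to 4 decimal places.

ILS→AED→GBP→ILS: 1.26 × 0.1691 × 5.181 = 1.10389
ILS→CAD→AED→ILS: 0.3829 × 3.016 × 0.8096 = 0.93495
Maximum is ILS→AED→GBP→ILS at 1.1039; arbitrage exists.

1.1039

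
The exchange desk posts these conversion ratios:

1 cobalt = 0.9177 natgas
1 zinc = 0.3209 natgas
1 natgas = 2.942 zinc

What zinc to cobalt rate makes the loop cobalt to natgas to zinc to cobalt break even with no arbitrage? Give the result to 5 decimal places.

0.37039

Known legs of the cycle: 0.9177 × 2.942 = 2.6998734
For no arbitrage the full-cycle product must be 1, so the missing rate is 1 / 2.6998734 ≈ 0.3703877.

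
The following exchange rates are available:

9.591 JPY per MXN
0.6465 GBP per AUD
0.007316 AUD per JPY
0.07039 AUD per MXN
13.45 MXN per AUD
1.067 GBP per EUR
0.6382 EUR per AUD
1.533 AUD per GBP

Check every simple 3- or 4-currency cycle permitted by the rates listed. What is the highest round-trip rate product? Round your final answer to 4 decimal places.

EUR→GBP→AUD→EUR: 1.067 × 1.533 × 0.6382 = 1.04391
JPY→AUD→MXN→JPY: 0.007316 × 13.45 × 9.591 = 0.94376
Maximum is EUR→GBP→AUD→EUR at 1.0439; arbitrage exists.

1.0439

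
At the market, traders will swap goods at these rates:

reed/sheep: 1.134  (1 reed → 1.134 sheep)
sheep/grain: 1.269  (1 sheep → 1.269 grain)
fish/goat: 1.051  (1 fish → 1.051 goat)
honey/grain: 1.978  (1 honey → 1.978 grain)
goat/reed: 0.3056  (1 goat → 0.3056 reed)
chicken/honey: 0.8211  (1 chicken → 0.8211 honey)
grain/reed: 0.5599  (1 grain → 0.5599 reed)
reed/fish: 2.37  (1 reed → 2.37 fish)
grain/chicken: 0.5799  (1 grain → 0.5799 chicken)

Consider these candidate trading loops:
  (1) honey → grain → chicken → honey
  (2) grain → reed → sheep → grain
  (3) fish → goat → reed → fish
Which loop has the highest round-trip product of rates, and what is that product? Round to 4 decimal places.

0.9418

(1) 1.978 × 0.5799 × 0.8211 = 0.94184
(2) 0.5599 × 1.134 × 1.269 = 0.80572
(3) 1.051 × 0.3056 × 2.37 = 0.76121
Highest is cycle (1) at 0.9418 (≤1, no arbitrage).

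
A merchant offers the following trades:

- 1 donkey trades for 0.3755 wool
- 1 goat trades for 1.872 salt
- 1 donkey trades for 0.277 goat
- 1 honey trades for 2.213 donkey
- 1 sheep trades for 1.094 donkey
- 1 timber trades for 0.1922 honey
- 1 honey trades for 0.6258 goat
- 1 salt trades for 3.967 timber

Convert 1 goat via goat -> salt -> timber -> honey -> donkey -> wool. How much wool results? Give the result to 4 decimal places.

1 goat × 1.872 = 1.872 salt
1.872 salt × 3.967 = 7.426224 timber
7.426224 timber × 0.1922 = 1.4273202528 honey
1.4273202528 honey × 2.213 = 3.1586597194464 donkey
3.1586597194464 donkey × 0.3755 = 1.1860767246521232 wool

1.1861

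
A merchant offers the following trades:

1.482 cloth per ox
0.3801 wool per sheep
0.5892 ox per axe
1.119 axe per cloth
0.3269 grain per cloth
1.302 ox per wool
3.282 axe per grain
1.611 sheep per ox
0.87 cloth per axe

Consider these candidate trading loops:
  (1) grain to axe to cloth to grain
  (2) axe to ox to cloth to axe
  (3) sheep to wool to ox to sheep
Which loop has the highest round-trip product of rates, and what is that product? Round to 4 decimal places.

(1) 3.282 × 0.87 × 0.3269 = 0.93341
(2) 0.5892 × 1.482 × 1.119 = 0.97710
(3) 0.3801 × 1.302 × 1.611 = 0.79727
Highest is cycle (2) at 0.9771 (≤1, no arbitrage).

0.9771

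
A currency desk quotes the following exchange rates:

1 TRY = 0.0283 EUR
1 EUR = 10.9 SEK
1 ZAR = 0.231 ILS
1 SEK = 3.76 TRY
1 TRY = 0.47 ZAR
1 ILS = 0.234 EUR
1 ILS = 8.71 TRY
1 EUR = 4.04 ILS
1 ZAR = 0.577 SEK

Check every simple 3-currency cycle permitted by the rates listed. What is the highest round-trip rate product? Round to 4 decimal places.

1.1598

SEK→TRY→EUR→SEK: 3.76 × 0.0283 × 10.9 = 1.15985
ZAR→SEK→TRY→ZAR: 0.577 × 3.76 × 0.47 = 1.01967
ILS→TRY→EUR→ILS: 8.71 × 0.0283 × 4.04 = 0.99583
ILS→TRY→ZAR→ILS: 8.71 × 0.47 × 0.231 = 0.94564
Maximum is SEK→TRY→EUR→SEK at 1.1598; arbitrage exists.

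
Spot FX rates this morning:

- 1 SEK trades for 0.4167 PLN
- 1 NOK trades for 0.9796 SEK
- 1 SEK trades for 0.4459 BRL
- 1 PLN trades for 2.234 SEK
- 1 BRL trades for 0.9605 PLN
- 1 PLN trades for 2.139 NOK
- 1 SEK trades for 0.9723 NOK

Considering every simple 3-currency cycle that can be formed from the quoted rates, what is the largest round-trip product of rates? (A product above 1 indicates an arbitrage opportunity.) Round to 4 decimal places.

0.9568

PLN→SEK→BRL→PLN: 2.234 × 0.4459 × 0.9605 = 0.95679
PLN→NOK→SEK→PLN: 2.139 × 0.9796 × 0.4167 = 0.87314
Maximum is PLN→SEK→BRL→PLN at 0.9568; no arbitrage — every cycle loses value.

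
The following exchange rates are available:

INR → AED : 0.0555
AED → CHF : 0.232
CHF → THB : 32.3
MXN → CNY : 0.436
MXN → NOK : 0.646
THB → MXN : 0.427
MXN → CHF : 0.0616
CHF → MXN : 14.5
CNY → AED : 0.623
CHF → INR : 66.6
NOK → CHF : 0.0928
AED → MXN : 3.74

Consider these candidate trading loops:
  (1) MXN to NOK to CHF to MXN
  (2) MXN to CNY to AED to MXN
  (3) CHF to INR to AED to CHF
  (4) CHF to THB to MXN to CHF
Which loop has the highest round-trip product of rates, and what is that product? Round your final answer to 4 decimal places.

(1) 0.646 × 0.0928 × 14.5 = 0.86926
(2) 0.436 × 0.623 × 3.74 = 1.01589
(3) 66.6 × 0.0555 × 0.232 = 0.85754
(4) 32.3 × 0.427 × 0.0616 = 0.84959
Highest is cycle (2) at 1.0159 (>1, arbitrage).

1.0159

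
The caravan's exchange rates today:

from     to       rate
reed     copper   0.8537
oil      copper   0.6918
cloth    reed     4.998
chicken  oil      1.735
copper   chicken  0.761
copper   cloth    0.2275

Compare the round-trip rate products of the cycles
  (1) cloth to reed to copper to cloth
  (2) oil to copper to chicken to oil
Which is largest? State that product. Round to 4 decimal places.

(1) 4.998 × 0.8537 × 0.2275 = 0.97070
(2) 0.6918 × 0.761 × 1.735 = 0.91341
Highest is cycle (1) at 0.9707 (≤1, no arbitrage).

0.9707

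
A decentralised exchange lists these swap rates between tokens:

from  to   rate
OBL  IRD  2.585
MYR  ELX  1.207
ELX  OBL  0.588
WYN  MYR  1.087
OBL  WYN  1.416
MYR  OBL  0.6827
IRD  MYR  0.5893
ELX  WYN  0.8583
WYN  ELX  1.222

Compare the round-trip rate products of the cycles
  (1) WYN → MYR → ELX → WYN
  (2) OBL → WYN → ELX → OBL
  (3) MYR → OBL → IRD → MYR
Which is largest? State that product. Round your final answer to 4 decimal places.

(1) 1.087 × 1.207 × 0.8583 = 1.12610
(2) 1.416 × 1.222 × 0.588 = 1.01745
(3) 0.6827 × 2.585 × 0.5893 = 1.03998
Highest is cycle (1) at 1.1261 (>1, arbitrage).

1.1261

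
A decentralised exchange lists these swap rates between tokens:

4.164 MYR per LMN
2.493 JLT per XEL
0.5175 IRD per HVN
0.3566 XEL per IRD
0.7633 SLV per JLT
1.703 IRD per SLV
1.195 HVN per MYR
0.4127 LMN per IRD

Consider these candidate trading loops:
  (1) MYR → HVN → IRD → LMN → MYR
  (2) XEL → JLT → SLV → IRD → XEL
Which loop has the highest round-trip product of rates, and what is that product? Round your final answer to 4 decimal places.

1.1556

(1) 1.195 × 0.5175 × 0.4127 × 4.164 = 1.06273
(2) 2.493 × 0.7633 × 1.703 × 0.3566 = 1.15562
Highest is cycle (2) at 1.1556 (>1, arbitrage).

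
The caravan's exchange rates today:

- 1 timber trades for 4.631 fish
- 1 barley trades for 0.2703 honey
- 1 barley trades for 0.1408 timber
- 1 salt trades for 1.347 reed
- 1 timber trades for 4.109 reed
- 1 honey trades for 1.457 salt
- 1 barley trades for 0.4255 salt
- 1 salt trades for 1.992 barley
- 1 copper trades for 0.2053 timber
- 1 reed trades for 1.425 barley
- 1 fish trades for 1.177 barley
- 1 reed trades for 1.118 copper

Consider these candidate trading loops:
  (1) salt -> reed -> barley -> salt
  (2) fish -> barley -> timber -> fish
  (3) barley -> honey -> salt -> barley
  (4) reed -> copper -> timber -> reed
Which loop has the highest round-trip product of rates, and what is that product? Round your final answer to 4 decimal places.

0.9431

(1) 1.347 × 1.425 × 0.4255 = 0.81674
(2) 1.177 × 0.1408 × 4.631 = 0.76746
(3) 0.2703 × 1.457 × 1.992 = 0.78450
(4) 1.118 × 0.2053 × 4.109 = 0.94312
Highest is cycle (4) at 0.9431 (≤1, no arbitrage).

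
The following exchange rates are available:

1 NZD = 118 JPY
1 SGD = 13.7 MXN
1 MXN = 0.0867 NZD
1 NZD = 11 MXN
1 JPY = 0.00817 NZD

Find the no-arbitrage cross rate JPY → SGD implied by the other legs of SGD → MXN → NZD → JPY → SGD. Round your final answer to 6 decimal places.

0.007135

Known legs of the cycle: 13.7 × 0.0867 × 118 = 140.15922
For no arbitrage the full-cycle product must be 1, so the missing rate is 1 / 140.15922 ≈ 0.00713474.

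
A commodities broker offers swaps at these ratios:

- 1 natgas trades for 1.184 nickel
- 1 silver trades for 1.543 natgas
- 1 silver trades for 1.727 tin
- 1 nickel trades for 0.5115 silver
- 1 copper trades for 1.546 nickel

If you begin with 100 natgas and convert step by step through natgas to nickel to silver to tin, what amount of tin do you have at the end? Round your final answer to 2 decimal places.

100 natgas × 1.184 = 118.4 nickel
118.4 nickel × 0.5115 = 60.5616 silver
60.5616 silver × 1.727 = 104.5898832 tin

104.59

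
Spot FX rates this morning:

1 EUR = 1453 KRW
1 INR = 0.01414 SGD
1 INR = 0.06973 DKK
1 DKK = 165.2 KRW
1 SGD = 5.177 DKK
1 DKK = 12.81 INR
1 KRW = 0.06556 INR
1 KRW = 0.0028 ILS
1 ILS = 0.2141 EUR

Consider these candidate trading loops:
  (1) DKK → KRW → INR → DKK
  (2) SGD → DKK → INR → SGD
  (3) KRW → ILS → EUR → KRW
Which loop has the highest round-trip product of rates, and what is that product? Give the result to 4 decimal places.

(1) 165.2 × 0.06556 × 0.06973 = 0.75521
(2) 5.177 × 12.81 × 0.01414 = 0.93773
(3) 0.0028 × 0.2141 × 1453 = 0.87104
Highest is cycle (2) at 0.9377 (≤1, no arbitrage).

0.9377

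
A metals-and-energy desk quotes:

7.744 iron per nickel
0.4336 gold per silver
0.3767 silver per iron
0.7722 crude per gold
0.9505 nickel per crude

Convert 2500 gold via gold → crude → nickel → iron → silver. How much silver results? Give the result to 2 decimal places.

2500 gold × 0.7722 = 1930.5 crude
1930.5 crude × 0.9505 = 1834.94025 nickel
1834.94025 nickel × 7.744 = 14209.777296 iron
14209.777296 iron × 0.3767 = 5352.8231074032 silver

5352.82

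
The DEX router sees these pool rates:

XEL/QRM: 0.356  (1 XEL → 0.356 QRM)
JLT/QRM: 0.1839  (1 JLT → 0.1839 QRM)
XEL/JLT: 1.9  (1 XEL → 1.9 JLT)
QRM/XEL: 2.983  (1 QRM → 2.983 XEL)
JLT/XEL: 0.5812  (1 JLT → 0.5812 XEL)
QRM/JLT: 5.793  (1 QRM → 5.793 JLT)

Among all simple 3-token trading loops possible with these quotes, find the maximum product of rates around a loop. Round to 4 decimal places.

1.1986

QRM→JLT→XEL→QRM: 5.793 × 0.5812 × 0.356 = 1.19861
QRM→XEL→JLT→QRM: 2.983 × 1.9 × 0.1839 = 1.04229
Maximum is QRM→JLT→XEL→QRM at 1.1986; arbitrage exists.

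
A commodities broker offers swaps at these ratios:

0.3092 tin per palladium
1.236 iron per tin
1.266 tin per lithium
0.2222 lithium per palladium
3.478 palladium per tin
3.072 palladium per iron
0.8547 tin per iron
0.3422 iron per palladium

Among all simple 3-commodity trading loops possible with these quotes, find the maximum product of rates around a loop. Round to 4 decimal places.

1.1740

iron→palladium→tin→iron: 3.072 × 0.3092 × 1.236 = 1.17403
iron→tin→palladium→iron: 0.8547 × 3.478 × 0.3422 = 1.01724
palladium→lithium→tin→palladium: 0.2222 × 1.266 × 3.478 = 0.97838
Maximum is iron→palladium→tin→iron at 1.1740; arbitrage exists.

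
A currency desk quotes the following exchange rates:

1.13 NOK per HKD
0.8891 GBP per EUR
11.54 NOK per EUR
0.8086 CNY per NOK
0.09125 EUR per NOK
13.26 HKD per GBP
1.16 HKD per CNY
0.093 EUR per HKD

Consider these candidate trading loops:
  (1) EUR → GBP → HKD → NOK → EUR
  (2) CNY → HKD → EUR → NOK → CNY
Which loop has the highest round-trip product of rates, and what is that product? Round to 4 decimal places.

1.2156

(1) 0.8891 × 13.26 × 1.13 × 0.09125 = 1.21564
(2) 1.16 × 0.093 × 11.54 × 0.8086 = 1.00665
Highest is cycle (1) at 1.2156 (>1, arbitrage).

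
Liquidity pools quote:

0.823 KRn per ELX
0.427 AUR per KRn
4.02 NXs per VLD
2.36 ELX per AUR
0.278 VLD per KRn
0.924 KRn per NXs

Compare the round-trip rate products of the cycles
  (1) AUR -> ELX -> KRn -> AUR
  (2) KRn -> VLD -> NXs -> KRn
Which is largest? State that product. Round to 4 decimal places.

1.0326

(1) 2.36 × 0.823 × 0.427 = 0.82935
(2) 0.278 × 4.02 × 0.924 = 1.03263
Highest is cycle (2) at 1.0326 (>1, arbitrage).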